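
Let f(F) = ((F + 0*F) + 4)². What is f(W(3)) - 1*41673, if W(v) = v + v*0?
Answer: -41624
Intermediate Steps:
W(v) = v (W(v) = v + 0 = v)
f(F) = (4 + F)² (f(F) = ((F + 0) + 4)² = (F + 4)² = (4 + F)²)
f(W(3)) - 1*41673 = (4 + 3)² - 1*41673 = 7² - 41673 = 49 - 41673 = -41624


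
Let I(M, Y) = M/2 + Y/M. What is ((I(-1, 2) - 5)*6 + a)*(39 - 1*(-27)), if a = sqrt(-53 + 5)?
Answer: -2970 + 264*I*sqrt(3) ≈ -2970.0 + 457.26*I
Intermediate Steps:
I(M, Y) = M/2 + Y/M (I(M, Y) = M*(1/2) + Y/M = M/2 + Y/M)
a = 4*I*sqrt(3) (a = sqrt(-48) = 4*I*sqrt(3) ≈ 6.9282*I)
((I(-1, 2) - 5)*6 + a)*(39 - 1*(-27)) = ((((1/2)*(-1) + 2/(-1)) - 5)*6 + 4*I*sqrt(3))*(39 - 1*(-27)) = (((-1/2 + 2*(-1)) - 5)*6 + 4*I*sqrt(3))*(39 + 27) = (((-1/2 - 2) - 5)*6 + 4*I*sqrt(3))*66 = ((-5/2 - 5)*6 + 4*I*sqrt(3))*66 = (-15/2*6 + 4*I*sqrt(3))*66 = (-45 + 4*I*sqrt(3))*66 = -2970 + 264*I*sqrt(3)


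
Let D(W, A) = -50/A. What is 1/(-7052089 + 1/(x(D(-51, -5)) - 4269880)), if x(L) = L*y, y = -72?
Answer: -4270600/30116651283401 ≈ -1.4180e-7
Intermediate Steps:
x(L) = -72*L (x(L) = L*(-72) = -72*L)
1/(-7052089 + 1/(x(D(-51, -5)) - 4269880)) = 1/(-7052089 + 1/(-(-3600)/(-5) - 4269880)) = 1/(-7052089 + 1/(-(-3600)*(-1)/5 - 4269880)) = 1/(-7052089 + 1/(-72*10 - 4269880)) = 1/(-7052089 + 1/(-720 - 4269880)) = 1/(-7052089 + 1/(-4270600)) = 1/(-7052089 - 1/4270600) = 1/(-30116651283401/4270600) = -4270600/30116651283401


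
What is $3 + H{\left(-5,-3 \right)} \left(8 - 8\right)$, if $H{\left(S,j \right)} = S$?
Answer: $3$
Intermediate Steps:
$3 + H{\left(-5,-3 \right)} \left(8 - 8\right) = 3 - 5 \left(8 - 8\right) = 3 - 0 = 3 + 0 = 3$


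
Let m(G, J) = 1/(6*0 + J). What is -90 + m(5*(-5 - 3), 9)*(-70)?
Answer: -880/9 ≈ -97.778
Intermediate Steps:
m(G, J) = 1/J (m(G, J) = 1/(0 + J) = 1/J)
-90 + m(5*(-5 - 3), 9)*(-70) = -90 - 70/9 = -880/9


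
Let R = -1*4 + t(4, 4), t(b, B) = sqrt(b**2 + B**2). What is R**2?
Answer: 48 - 32*sqrt(2) ≈ 2.7452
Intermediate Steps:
t(b, B) = sqrt(B**2 + b**2)
R = -4 + 4*sqrt(2) (R = -1*4 + sqrt(4**2 + 4**2) = -4 + sqrt(16 + 16) = -4 + sqrt(32) = -4 + 4*sqrt(2) ≈ 1.6569)
R**2 = (-4 + 4*sqrt(2))**2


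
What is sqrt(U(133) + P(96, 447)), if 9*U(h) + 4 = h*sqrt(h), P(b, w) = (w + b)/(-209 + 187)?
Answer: sqrt(-109450 + 64372*sqrt(133))/66 ≈ 12.054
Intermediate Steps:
P(b, w) = -b/22 - w/22 (P(b, w) = (b + w)/(-22) = (b + w)*(-1/22) = -b/22 - w/22)
U(h) = -4/9 + h**(3/2)/9 (U(h) = -4/9 + (h*sqrt(h))/9 = -4/9 + h**(3/2)/9)
sqrt(U(133) + P(96, 447)) = sqrt((-4/9 + 133**(3/2)/9) + (-1/22*96 - 1/22*447)) = sqrt((-4/9 + (133*sqrt(133))/9) + (-48/11 - 447/22)) = sqrt((-4/9 + 133*sqrt(133)/9) - 543/22) = sqrt(-4975/198 + 133*sqrt(133)/9)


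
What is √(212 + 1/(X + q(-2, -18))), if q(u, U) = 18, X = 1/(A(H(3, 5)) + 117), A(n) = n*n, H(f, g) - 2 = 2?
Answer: √1216355835/2395 ≈ 14.562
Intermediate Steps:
H(f, g) = 4 (H(f, g) = 2 + 2 = 4)
A(n) = n²
X = 1/133 (X = 1/(4² + 117) = 1/(16 + 117) = 1/133 ≈ 0.0075188)
√(212 + 1/(X + q(-2, -18))) = √(212 + 1/(1/133 + 18)) = √(212 + 1/(2395/133)) = √(212 + 133/2395) = √(507873/2395) = √1216355835/2395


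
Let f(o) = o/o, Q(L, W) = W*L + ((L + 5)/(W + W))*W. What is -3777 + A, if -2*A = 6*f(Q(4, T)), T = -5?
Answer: -3780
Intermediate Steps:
Q(L, W) = 5/2 + L/2 + L*W (Q(L, W) = L*W + ((5 + L)/((2*W)))*W = L*W + ((5 + L)*(1/(2*W)))*W = L*W + ((5 + L)/(2*W))*W = L*W + (5/2 + L/2) = 5/2 + L/2 + L*W)
f(o) = 1
A = -3 ≈ -3.0000
-3777 + A = -3777 - 3 = -3780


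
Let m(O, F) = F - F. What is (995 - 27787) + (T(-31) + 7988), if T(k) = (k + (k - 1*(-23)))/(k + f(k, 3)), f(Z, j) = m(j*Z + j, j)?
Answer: -582885/31 ≈ -18803.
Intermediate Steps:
m(O, F) = 0
f(Z, j) = 0
T(k) = (23 + 2*k)/k (T(k) = (k + (k - 1*(-23)))/(k + 0) = (k + (k + 23))/k = (k + (23 + k))/k = (23 + 2*k)/k)
(995 - 27787) + (T(-31) + 7988) = (995 - 27787) + ((2 + 23/(-31)) + 7988) = -26792 + ((2 + 23*(-1/31)) + 7988) = -26792 + ((2 - 23/31) + 7988) = -26792 + (39/31 + 7988) = -26792 + 247667/31 = -582885/31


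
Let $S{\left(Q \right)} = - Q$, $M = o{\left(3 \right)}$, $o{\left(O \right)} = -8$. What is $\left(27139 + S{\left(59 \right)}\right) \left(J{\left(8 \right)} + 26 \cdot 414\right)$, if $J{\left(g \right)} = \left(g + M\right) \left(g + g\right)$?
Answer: $291489120$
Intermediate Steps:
$M = -8$
$J{\left(g \right)} = 2 g \left(-8 + g\right)$ ($J{\left(g \right)} = \left(g - 8\right) \left(g + g\right) = \left(-8 + g\right) 2 g = 2 g \left(-8 + g\right)$)
$\left(27139 + S{\left(59 \right)}\right) \left(J{\left(8 \right)} + 26 \cdot 414\right) = \left(27139 - 59\right) \left(2 \cdot 8 \left(-8 + 8\right) + 26 \cdot 414\right) = \left(27139 - 59\right) \left(2 \cdot 8 \cdot 0 + 10764\right) = 27080 \left(0 + 10764\right) = 27080 \cdot 10764 = 291489120$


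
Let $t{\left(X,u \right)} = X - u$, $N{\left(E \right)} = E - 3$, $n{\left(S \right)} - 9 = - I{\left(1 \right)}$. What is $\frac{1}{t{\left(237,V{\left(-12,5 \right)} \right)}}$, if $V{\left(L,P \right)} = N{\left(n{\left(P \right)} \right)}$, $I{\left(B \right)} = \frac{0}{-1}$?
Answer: $\frac{1}{231} \approx 0.004329$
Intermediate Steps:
$I{\left(B \right)} = 0$ ($I{\left(B \right)} = 0 \left(-1\right) = 0$)
$n{\left(S \right)} = 9$ ($n{\left(S \right)} = 9 - 0 = 9 + 0 = 9$)
$N{\left(E \right)} = -3 + E$ ($N{\left(E \right)} = E - 3 = -3 + E$)
$V{\left(L,P \right)} = 6$ ($V{\left(L,P \right)} = -3 + 9 = 6$)
$\frac{1}{t{\left(237,V{\left(-12,5 \right)} \right)}} = \frac{1}{237 - 6} = \frac{1}{231}$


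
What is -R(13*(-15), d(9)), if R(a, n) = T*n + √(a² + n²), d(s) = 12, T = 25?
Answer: -300 - 3*√4241 ≈ -495.37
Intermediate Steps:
R(a, n) = √(a² + n²) + 25*n (R(a, n) = 25*n + √(a² + n²) = √(a² + n²) + 25*n)
-R(13*(-15), d(9)) = -(√((13*(-15))² + 12²) + 25*12) = -(√((-195)² + 144) + 300) = -(√(38025 + 144) + 300) = -(√38169 + 300) = -(3*√4241 + 300) = -(300 + 3*√4241) = -300 - 3*√4241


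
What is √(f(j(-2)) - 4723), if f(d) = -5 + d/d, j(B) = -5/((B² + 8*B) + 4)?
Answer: I*√4727 ≈ 68.753*I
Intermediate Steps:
j(B) = -5/(4 + B² + 8*B)
f(d) = -4 (f(d) = -5 + 1 = -4)
√(f(j(-2)) - 4723) = √(-4 - 4723) = √(-4727) = I*√4727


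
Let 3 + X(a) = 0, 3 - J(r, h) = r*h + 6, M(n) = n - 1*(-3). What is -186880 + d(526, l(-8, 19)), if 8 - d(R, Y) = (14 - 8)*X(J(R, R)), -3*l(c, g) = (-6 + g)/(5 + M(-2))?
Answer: -186854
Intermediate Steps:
M(n) = 3 + n (M(n) = n + 3 = 3 + n)
J(r, h) = -3 - h*r (J(r, h) = 3 - (r*h + 6) = 3 - (h*r + 6) = 3 - (6 + h*r) = 3 + (-6 - h*r) = -3 - h*r)
l(c, g) = ⅓ - g/18 (l(c, g) = -(-6 + g)/(3*(5 + (3 - 2))) = -(-6 + g)/(3*(5 + 1)) = -(-6 + g)/(3*6) = -(-1 + g/6)/3 = ⅓ - g/18)
X(a) = -3 (X(a) = -3 + 0 = -3)
d(R, Y) = 26 (d(R, Y) = 8 - (14 - 8)*(-3) = 8 - 6*(-3) = 8 - 1*(-18) = 8 + 18 = 26)
-186880 + d(526, l(-8, 19)) = -186880 + 26 = -186854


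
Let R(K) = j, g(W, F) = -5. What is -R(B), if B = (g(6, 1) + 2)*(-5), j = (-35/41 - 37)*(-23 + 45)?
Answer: 34144/41 ≈ 832.78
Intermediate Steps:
j = -34144/41 (j = (-35*1/41 - 37)*22 = (-35/41 - 37)*22 = -1552/41*22 = -34144/41 ≈ -832.78)
B = 15 (B = (-5 + 2)*(-5) = -3*(-5) = 15)
R(K) = -34144/41
-R(B) = -1*(-34144/41) = 34144/41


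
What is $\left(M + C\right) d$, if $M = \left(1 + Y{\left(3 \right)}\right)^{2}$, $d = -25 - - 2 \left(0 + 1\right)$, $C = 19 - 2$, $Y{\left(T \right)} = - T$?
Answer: $-483$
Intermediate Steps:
$C = 17$
$d = -23$ ($d = -25 - \left(-2\right) 1 = -25 - -2 = -25 + 2 = -23$)
$M = 4$ ($M = \left(1 - 3\right)^{2} = \left(-2\right)^{2} = 4$)
$\left(M + C\right) d = \left(4 + 17\right) \left(-23\right) = 21 \left(-23\right) = -483$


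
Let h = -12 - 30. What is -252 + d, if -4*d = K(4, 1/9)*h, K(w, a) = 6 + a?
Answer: -1127/6 ≈ -187.83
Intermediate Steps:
h = -42
d = 385/6 (d = -(6 + 1/9)*(-42)/4 = -(6 + ⅑)*(-42)/4 = -55*(-42)/36 = -¼*(-770/3) = 385/6 ≈ 64.167)
-252 + d = -252 + 385/6 = -1127/6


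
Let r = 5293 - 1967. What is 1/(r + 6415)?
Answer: 1/9741 ≈ 0.00010266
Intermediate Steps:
r = 3326
1/(r + 6415) = 1/(3326 + 6415) = 1/9741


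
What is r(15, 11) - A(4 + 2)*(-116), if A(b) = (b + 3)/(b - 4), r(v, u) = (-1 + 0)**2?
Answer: 523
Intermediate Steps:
r(v, u) = 1 (r(v, u) = (-1)**2 = 1)
A(b) = (3 + b)/(-4 + b)
r(15, 11) - A(4 + 2)*(-116) = 1 - (3 + (4 + 2))/(-4 + (4 + 2))*(-116) = 1 - (3 + 6)/(-4 + 6)*(-116) = 1 - 9/2*(-116) = 1 - (1/2)*9*(-116) = 1 - 9*(-116)/2 = 1 - 1*(-522) = 1 + 522 = 523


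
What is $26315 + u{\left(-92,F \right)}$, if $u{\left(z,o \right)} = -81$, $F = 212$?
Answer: $26234$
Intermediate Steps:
$26315 + u{\left(-92,F \right)} = 26315 - 81 = 26234$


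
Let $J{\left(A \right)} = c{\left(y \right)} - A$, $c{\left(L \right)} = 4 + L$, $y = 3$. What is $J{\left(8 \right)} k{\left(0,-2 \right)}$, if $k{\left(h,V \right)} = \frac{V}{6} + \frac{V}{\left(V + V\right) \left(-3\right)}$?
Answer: $\frac{1}{2} \approx 0.5$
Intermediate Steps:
$k{\left(h,V \right)} = - \frac{1}{6} + \frac{V}{6}$ ($k{\left(h,V \right)} = V \frac{1}{6} + \frac{V}{2 V \left(-3\right)} = \frac{V}{6} + \frac{V}{\left(-6\right) V} = \frac{V}{6} + V \left(- \frac{1}{6 V}\right) = \frac{V}{6} - \frac{1}{6} = - \frac{1}{6} + \frac{V}{6}$)
$J{\left(A \right)} = 7 - A$ ($J{\left(A \right)} = \left(4 + 3\right) - A = 7 - A$)
$J{\left(8 \right)} k{\left(0,-2 \right)} = \left(7 - 8\right) \left(- \frac{1}{6} + \frac{1}{6} \left(-2\right)\right) = \left(7 - 8\right) \left(- \frac{1}{6} - \frac{1}{3}\right) = \left(-1\right) \left(- \frac{1}{2}\right) = \frac{1}{2}$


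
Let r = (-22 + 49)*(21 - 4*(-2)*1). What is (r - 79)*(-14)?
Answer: -9856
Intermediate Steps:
r = 783 (r = 27*(21 + 8*1) = 27*(21 + 8) = 27*29 = 783)
(r - 79)*(-14) = (783 - 79)*(-14) = 704*(-14) = -9856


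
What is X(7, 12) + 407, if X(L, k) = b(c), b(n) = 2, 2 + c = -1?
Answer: 409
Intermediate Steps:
c = -3 (c = -2 - 1 = -3)
X(L, k) = 2
X(7, 12) + 407 = 2 + 407 = 409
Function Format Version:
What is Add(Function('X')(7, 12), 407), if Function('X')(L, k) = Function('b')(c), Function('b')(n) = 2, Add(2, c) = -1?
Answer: 409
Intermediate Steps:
c = -3 (c = Add(-2, -1) = -3)
Function('X')(L, k) = 2
Add(Function('X')(7, 12), 407) = Add(2, 407) = 409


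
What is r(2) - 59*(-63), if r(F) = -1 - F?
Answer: 3714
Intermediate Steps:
r(2) - 59*(-63) = (-1 - 1*2) - 59*(-63) = (-1 - 2) + 3717 = -3 + 3717 = 3714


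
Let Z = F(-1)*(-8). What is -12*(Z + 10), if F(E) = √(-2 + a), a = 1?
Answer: -120 + 96*I ≈ -120.0 + 96.0*I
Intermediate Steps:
F(E) = I (F(E) = √(-2 + 1) = √(-1) = I)
Z = -8*I (Z = I*(-8) = -8*I ≈ -8.0*I)
-12*(Z + 10) = -12*(-8*I + 10) = -12*(10 - 8*I) = -120 + 96*I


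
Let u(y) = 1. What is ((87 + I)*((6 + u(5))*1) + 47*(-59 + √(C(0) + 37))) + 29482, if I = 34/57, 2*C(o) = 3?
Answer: 1557364/57 + 47*√154/2 ≈ 27614.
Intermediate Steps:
C(o) = 3/2 (C(o) = (½)*3 = 3/2)
I = 34/57 (I = 34*(1/57) = 34/57 ≈ 0.59649)
((87 + I)*((6 + u(5))*1) + 47*(-59 + √(C(0) + 37))) + 29482 = ((87 + 34/57)*((6 + 1)*1) + 47*(-59 + √(3/2 + 37))) + 29482 = (4993*(7*1)/57 + 47*(-59 + √(77/2))) + 29482 = ((4993/57)*7 + 47*(-59 + √154/2)) + 29482 = (34951/57 + (-2773 + 47*√154/2)) + 29482 = (-123110/57 + 47*√154/2) + 29482 = 1557364/57 + 47*√154/2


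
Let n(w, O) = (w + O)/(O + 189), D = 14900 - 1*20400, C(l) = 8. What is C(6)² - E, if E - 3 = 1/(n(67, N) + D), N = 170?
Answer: 120430402/1974263 ≈ 61.000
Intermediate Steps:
D = -5500 (D = 14900 - 20400 = -5500)
n(w, O) = (O + w)/(189 + O)
E = 5922430/1974263 (E = 3 + 1/((170 + 67)/(189 + 170) - 5500) = 3 + 1/(237/359 - 5500) = 3 + 1/(-1974263/359) = 3 - 359/1974263 = 5922430/1974263 ≈ 2.9998)
C(6)² - E = 8² - 1*5922430/1974263 = 64 - 5922430/1974263 = 120430402/1974263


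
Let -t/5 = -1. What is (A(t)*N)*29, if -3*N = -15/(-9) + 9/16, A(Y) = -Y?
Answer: 15515/144 ≈ 107.74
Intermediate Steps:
t = 5 (t = -5*(-1) = 5)
N = -107/144 (N = -(-15/(-9) + 9/16)/3 = -(-15*(-⅑) + 9*(1/16))/3 = -(5/3 + 9/16)/3 = -⅓*107/48 = -107/144 ≈ -0.74306)
(A(t)*N)*29 = (-1*5*(-107/144))*29 = -5*(-107/144)*29 = (535/144)*29 = 15515/144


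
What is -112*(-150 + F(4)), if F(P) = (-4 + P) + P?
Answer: 16352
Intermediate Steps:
F(P) = -4 + 2*P
-112*(-150 + F(4)) = -112*(-150 + (-4 + 2*4)) = -112*(-150 + (-4 + 8)) = -112*(-150 + 4) = -112*(-146) = 16352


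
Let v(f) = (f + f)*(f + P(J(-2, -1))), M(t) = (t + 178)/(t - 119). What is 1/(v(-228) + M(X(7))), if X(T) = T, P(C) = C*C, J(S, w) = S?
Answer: 112/11439943 ≈ 9.7903e-6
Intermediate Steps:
P(C) = C²
M(t) = (178 + t)/(-119 + t)
v(f) = 2*f*(4 + f) (v(f) = (f + f)*(f + (-2)²) = (2*f)*(f + 4) = (2*f)*(4 + f) = 2*f*(4 + f))
1/(v(-228) + M(X(7))) = 1/(2*(-228)*(4 - 228) + (178 + 7)/(-119 + 7)) = 1/(2*(-228)*(-224) + 185/(-112)) = 1/(102144 - 1/112*185) = 1/(102144 - 185/112) = 1/(11439943/112) = 112/11439943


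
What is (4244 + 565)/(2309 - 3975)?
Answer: -687/238 ≈ -2.8866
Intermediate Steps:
(4244 + 565)/(2309 - 3975) = 4809/(-1666) = 4809*(-1/1666) = -687/238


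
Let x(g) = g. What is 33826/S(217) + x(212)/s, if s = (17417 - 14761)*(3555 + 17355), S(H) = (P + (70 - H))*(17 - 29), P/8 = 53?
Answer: -39137343839/3845934480 ≈ -10.176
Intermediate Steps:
P = 424 (P = 8*53 = 424)
S(H) = -5928 + 12*H (S(H) = (424 + (70 - H))*(17 - 29) = (494 - H)*(-12) = -5928 + 12*H)
s = 55536960 (s = 2656*20910 = 55536960)
33826/S(217) + x(212)/s = 33826/(-5928 + 12*217) + 212/55536960 = 33826/(-5928 + 2604) + 212*(1/55536960) = 33826/(-3324) + 53/13884240 = 33826*(-1/3324) + 53/13884240 = -16913/1662 + 53/13884240 = -39137343839/3845934480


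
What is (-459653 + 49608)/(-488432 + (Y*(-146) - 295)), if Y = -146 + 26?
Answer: 410045/471207 ≈ 0.87020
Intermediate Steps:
Y = -120
(-459653 + 49608)/(-488432 + (Y*(-146) - 295)) = (-459653 + 49608)/(-488432 + (-120*(-146) - 295)) = -410045/(-488432 + (17520 - 295)) = -410045/(-488432 + 17225) = -410045/(-471207) = -410045*(-1/471207) = 410045/471207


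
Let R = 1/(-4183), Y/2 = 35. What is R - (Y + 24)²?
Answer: -36960989/4183 ≈ -8836.0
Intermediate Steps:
Y = 70 (Y = 2*35 = 70)
R = -1/4183 ≈ -0.00023906
R - (Y + 24)² = -1/4183 - (70 + 24)² = -1/4183 - 1*94² = -1/4183 - 1*8836 = -1/4183 - 8836 = -36960989/4183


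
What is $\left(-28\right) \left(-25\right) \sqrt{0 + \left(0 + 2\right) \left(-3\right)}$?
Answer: $700 i \sqrt{6} \approx 1714.6 i$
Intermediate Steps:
$\left(-28\right) \left(-25\right) \sqrt{0 + \left(0 + 2\right) \left(-3\right)} = 700 \sqrt{0 + 2 \left(-3\right)} = 700 \sqrt{0 - 6} = 700 \sqrt{-6} = 700 i \sqrt{6}$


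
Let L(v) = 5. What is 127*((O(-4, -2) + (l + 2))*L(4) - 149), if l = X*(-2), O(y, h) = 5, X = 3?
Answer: -18288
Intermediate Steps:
l = -6 (l = 3*(-2) = -6)
127*((O(-4, -2) + (l + 2))*L(4) - 149) = 127*((5 + (-6 + 2))*5 - 149) = 127*((5 - 4)*5 - 149) = 127*(1*5 - 149) = 127*(5 - 149) = 127*(-144) = -18288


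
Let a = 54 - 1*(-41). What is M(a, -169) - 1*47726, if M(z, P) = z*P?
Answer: -63781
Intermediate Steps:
a = 95 (a = 54 + 41 = 95)
M(z, P) = P*z
M(a, -169) - 1*47726 = -169*95 - 1*47726 = -16055 - 47726 = -63781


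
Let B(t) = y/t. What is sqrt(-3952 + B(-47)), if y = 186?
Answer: I*sqrt(8738710)/47 ≈ 62.896*I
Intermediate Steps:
B(t) = 186/t
sqrt(-3952 + B(-47)) = sqrt(-3952 + 186/(-47)) = sqrt(-3952 + 186*(-1/47)) = sqrt(-3952 - 186/47) = sqrt(-185930/47) = I*sqrt(8738710)/47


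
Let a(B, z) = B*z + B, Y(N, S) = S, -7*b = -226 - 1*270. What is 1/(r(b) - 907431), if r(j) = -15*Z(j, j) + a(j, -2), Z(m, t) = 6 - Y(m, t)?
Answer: -1/906529 ≈ -1.1031e-6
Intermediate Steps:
b = 496/7 (b = -(-226 - 1*270)/7 = -(-226 - 270)/7 = -⅐*(-496) = 496/7 ≈ 70.857)
a(B, z) = B + B*z
Z(m, t) = 6 - t
r(j) = -90 + 14*j (r(j) = -15*(6 - j) + j*(1 - 2) = (-90 + 15*j) + j*(-1) = (-90 + 15*j) - j = -90 + 14*j)
1/(r(b) - 907431) = 1/((-90 + 14*(496/7)) - 907431) = 1/((-90 + 992) - 907431) = 1/(902 - 907431) = 1/(-906529) = -1/906529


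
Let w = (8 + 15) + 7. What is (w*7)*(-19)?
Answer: -3990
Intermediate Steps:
w = 30 (w = 23 + 7 = 30)
(w*7)*(-19) = (30*7)*(-19) = 210*(-19) = -3990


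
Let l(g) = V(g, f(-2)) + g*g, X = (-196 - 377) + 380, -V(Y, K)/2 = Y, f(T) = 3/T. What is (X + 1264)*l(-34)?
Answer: 1310904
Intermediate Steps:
V(Y, K) = -2*Y
X = -193 (X = -573 + 380 = -193)
l(g) = g² - 2*g (l(g) = -2*g + g*g = -2*g + g² = g² - 2*g)
(X + 1264)*l(-34) = (-193 + 1264)*(-34*(-2 - 34)) = 1071*(-34*(-36)) = 1071*1224 = 1310904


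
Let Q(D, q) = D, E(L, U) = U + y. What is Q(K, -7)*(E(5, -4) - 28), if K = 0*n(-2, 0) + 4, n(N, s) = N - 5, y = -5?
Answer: -148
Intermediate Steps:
n(N, s) = -5 + N
E(L, U) = -5 + U (E(L, U) = U - 5 = -5 + U)
K = 4 (K = 0*(-5 - 2) + 4 = 0*(-7) + 4 = 0 + 4 = 4)
Q(K, -7)*(E(5, -4) - 28) = 4*((-5 - 4) - 28) = 4*(-9 - 28) = 4*(-37) = -148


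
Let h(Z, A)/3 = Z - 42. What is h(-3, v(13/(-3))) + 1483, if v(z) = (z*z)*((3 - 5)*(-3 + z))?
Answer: 1348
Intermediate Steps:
v(z) = z**2*(6 - 2*z) (v(z) = z**2*(-2*(-3 + z)) = z**2*(6 - 2*z))
h(Z, A) = -126 + 3*Z (h(Z, A) = 3*(Z - 42) = 3*(-42 + Z) = -126 + 3*Z)
h(-3, v(13/(-3))) + 1483 = (-126 + 3*(-3)) + 1483 = (-126 - 9) + 1483 = -135 + 1483 = 1348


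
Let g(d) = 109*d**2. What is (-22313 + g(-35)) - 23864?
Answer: 87348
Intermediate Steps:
(-22313 + g(-35)) - 23864 = (-22313 + 109*(-35)**2) - 23864 = (-22313 + 109*1225) - 23864 = (-22313 + 133525) - 23864 = 111212 - 23864 = 87348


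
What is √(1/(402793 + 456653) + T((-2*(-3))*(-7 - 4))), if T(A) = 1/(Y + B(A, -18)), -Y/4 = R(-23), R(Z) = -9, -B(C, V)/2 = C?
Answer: √1954475698/572964 ≈ 0.077159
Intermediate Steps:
B(C, V) = -2*C
Y = 36 (Y = -4*(-9) = 36)
T(A) = 1/(36 - 2*A)
√(1/(402793 + 456653) + T((-2*(-3))*(-7 - 4))) = √(1/(402793 + 456653) - 1/(-36 + 2*((-2*(-3))*(-7 - 4)))) = √(1/859446 - 1/(-36 + 2*(6*(-11)))) = √(1/859446 - 1/(-36 + 2*(-66))) = √(1/859446 - 1/(-36 - 132)) = √(1/859446 - 1/(-168)) = √(1/859446 - 1*(-1/168)) = √(1/859446 + 1/168) = √(20467/3437784) = √1954475698/572964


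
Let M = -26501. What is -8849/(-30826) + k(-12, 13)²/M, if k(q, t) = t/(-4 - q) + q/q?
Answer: 7497438035/26141434432 ≈ 0.28680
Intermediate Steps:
k(q, t) = 1 + t/(-4 - q) (k(q, t) = t/(-4 - q) + 1 = 1 + t/(-4 - q))
-8849/(-30826) + k(-12, 13)²/M = -8849/(-30826) + ((4 - 12 - 1*13)/(4 - 12))²/(-26501) = -8849*(-1/30826) + ((4 - 12 - 13)/(-8))²*(-1/26501) = 8849/30826 + (-⅛*(-21))²*(-1/26501) = 8849/30826 + (21/8)²*(-1/26501) = 8849/30826 + (441/64)*(-1/26501) = 8849/30826 - 441/1696064 = 7497438035/26141434432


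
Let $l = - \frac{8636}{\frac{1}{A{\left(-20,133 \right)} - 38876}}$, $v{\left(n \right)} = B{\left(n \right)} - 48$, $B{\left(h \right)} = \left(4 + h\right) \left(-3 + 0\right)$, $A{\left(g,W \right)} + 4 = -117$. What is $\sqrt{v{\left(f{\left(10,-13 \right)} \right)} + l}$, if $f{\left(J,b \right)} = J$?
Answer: $3 \sqrt{37419778} \approx 18352.0$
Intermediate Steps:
$A{\left(g,W \right)} = -121$ ($A{\left(g,W \right)} = -4 - 117 = -121$)
$B{\left(h \right)} = -12 - 3 h$ ($B{\left(h \right)} = \left(4 + h\right) \left(-3\right) = -12 - 3 h$)
$v{\left(n \right)} = -60 - 3 n$ ($v{\left(n \right)} = \left(-12 - 3 n\right) - 48 = -60 - 3 n$)
$l = 336778092$ ($l = - \frac{8636}{\frac{1}{-121 - 38876}} = - \frac{8636}{\frac{1}{-38997}} = - \frac{8636}{- \frac{1}{38997}} = \left(-8636\right) \left(-38997\right) = 336778092$)
$\sqrt{v{\left(f{\left(10,-13 \right)} \right)} + l} = \sqrt{\left(-60 - 30\right) + 336778092} = \sqrt{-90 + 336778092} = \sqrt{336778002} = 3 \sqrt{37419778}$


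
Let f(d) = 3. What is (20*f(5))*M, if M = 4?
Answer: 240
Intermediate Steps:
(20*f(5))*M = (20*3)*4 = 60*4 = 240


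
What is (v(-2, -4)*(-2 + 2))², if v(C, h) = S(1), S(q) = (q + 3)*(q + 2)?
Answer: 0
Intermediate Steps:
S(q) = (2 + q)*(3 + q) (S(q) = (3 + q)*(2 + q) = (2 + q)*(3 + q))
v(C, h) = 12 (v(C, h) = 6 + 1² + 5*1 = 6 + 1 + 5 = 12)
(v(-2, -4)*(-2 + 2))² = (12*(-2 + 2))² = (12*0)² = 0² = 0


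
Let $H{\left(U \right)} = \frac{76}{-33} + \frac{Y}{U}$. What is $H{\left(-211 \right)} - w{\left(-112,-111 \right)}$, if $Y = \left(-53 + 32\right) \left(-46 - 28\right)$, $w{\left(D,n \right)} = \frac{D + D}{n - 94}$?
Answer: $- \frac{15359902}{1427415} \approx -10.761$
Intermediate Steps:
$w{\left(D,n \right)} = \frac{2 D}{-94 + n}$
$Y = 1554$ ($Y = \left(-21\right) \left(-74\right) = 1554$)
$H{\left(U \right)} = - \frac{76}{33} + \frac{1554}{U}$ ($H{\left(U \right)} = \frac{76}{-33} + \frac{1554}{U} = 76 \left(- \frac{1}{33}\right) + \frac{1554}{U} = - \frac{76}{33} + \frac{1554}{U}$)
$H{\left(-211 \right)} - w{\left(-112,-111 \right)} = \left(- \frac{76}{33} + \frac{1554}{-211}\right) - 2 \left(-112\right) \frac{1}{-94 - 111} = \left(- \frac{76}{33} + 1554 \left(- \frac{1}{211}\right)\right) - 2 \left(-112\right) \frac{1}{-205} = \left(- \frac{76}{33} - \frac{1554}{211}\right) - 2 \left(-112\right) \left(- \frac{1}{205}\right) = - \frac{67318}{6963} - \frac{224}{205} = - \frac{15359902}{1427415}$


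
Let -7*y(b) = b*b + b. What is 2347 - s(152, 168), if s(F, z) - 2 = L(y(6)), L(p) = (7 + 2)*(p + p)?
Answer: 2453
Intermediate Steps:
y(b) = -b/7 - b²/7 (y(b) = -(b*b + b)/7 = -(b² + b)/7 = -(b + b²)/7 = -b/7 - b²/7)
L(p) = 18*p (L(p) = 9*(2*p) = 18*p)
s(F, z) = -106 (s(F, z) = 2 + 18*(-⅐*6*(1 + 6)) = 2 + 18*(-⅐*6*7) = 2 + 18*(-6) = 2 - 108 = -106)
2347 - s(152, 168) = 2347 - 1*(-106) = 2347 + 106 = 2453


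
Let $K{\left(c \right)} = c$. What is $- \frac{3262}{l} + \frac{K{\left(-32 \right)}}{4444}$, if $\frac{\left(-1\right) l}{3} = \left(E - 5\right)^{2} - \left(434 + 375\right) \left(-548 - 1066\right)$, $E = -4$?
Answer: $- \frac{27715286}{4352254731} \approx -0.006368$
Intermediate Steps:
$l = -3917421$ ($l = - 3 \left(\left(-4 - 5\right)^{2} - \left(434 + 375\right) \left(-548 - 1066\right)\right) = - 3 \left(\left(-9\right)^{2} - 809 \left(-1614\right)\right) = - 3 \left(81 - -1305726\right) = - 3 \left(81 + 1305726\right) = \left(-3\right) 1305807 = -3917421$)
$- \frac{3262}{l} + \frac{K{\left(-32 \right)}}{4444} = - \frac{3262}{-3917421} - \frac{32}{4444} = \left(-3262\right) \left(- \frac{1}{3917421}\right) - \frac{8}{1111} = \frac{3262}{3917421} - \frac{8}{1111} = - \frac{27715286}{4352254731}$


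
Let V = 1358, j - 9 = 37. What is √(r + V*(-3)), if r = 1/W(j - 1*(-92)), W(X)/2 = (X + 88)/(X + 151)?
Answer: I*√208050967/226 ≈ 63.823*I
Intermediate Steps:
j = 46 (j = 9 + 37 = 46)
W(X) = 2*(88 + X)/(151 + X) (W(X) = 2*((X + 88)/(X + 151)) = 2*((88 + X)/(151 + X)) = 2*(88 + X)/(151 + X))
r = 289/452 (r = 1/(2*(88 + (46 - 1*(-92)))/(151 + (46 - 1*(-92)))) = 1/(2*(88 + (46 + 92))/(151 + (46 + 92))) = 1/(2*(88 + 138)/(151 + 138)) = 1/(2*226/289) = 1/(2*(1/289)*226) = 1/(452/289) = 289/452 ≈ 0.63938)
√(r + V*(-3)) = √(289/452 + 1358*(-3)) = √(289/452 - 4074) = √(-1841159/452) = I*√208050967/226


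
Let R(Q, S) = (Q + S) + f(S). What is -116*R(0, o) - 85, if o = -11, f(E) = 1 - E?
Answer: -201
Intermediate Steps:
R(Q, S) = 1 + Q (R(Q, S) = (Q + S) + (1 - S) = 1 + Q)
-116*R(0, o) - 85 = -116*(1 + 0) - 85 = -116*1 - 85 = -116 - 85 = -201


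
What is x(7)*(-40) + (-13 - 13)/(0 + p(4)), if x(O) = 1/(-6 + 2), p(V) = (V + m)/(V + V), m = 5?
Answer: -118/9 ≈ -13.111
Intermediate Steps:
p(V) = (5 + V)/(2*V) (p(V) = (V + 5)/(V + V) = (5 + V)/((2*V)) = (5 + V)*(1/(2*V)) = (5 + V)/(2*V))
x(O) = -¼ (x(O) = 1/(-4) = -¼)
x(7)*(-40) + (-13 - 13)/(0 + p(4)) = -¼*(-40) + (-13 - 13)/(0 + (½)*(5 + 4)/4) = 10 - 26/(0 + (½)*(¼)*9) = 10 - 26/(0 + 9/8) = 10 - 26/9/8 = 10 - 26*8/9 = 10 - 208/9 = -118/9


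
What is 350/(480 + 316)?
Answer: 175/398 ≈ 0.43970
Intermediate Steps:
350/(480 + 316) = 350/796 = 350*(1/796) = 175/398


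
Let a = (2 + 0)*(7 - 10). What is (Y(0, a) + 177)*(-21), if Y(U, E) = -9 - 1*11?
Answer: -3297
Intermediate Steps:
a = -6 (a = 2*(-3) = -6)
Y(U, E) = -20 (Y(U, E) = -9 - 11 = -20)
(Y(0, a) + 177)*(-21) = (-20 + 177)*(-21) = 157*(-21) = -3297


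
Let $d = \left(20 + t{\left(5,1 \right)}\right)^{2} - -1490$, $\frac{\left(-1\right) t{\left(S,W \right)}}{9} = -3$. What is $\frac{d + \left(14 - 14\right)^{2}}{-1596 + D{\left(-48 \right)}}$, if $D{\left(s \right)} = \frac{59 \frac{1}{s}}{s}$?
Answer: $- \frac{8522496}{3677125} \approx -2.3177$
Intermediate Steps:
$t{\left(S,W \right)} = 27$ ($t{\left(S,W \right)} = \left(-9\right) \left(-3\right) = 27$)
$D{\left(s \right)} = \frac{59}{s^{2}}$
$d = 3699$ ($d = \left(20 + 27\right)^{2} - -1490 = 47^{2} + 1490 = 2209 + 1490 = 3699$)
$\frac{d + \left(14 - 14\right)^{2}}{-1596 + D{\left(-48 \right)}} = \frac{3699 + \left(14 - 14\right)^{2}}{-1596 + \frac{59}{2304}} = \frac{3699 + 0^{2}}{-1596 + 59 \cdot \frac{1}{2304}} = \frac{3699 + 0}{-1596 + \frac{59}{2304}} = \frac{3699}{- \frac{3677125}{2304}} = 3699 \left(- \frac{2304}{3677125}\right) = - \frac{8522496}{3677125}$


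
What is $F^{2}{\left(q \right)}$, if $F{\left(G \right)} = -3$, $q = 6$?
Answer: $9$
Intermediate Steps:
$F^{2}{\left(q \right)} = \left(-3\right)^{2} = 9$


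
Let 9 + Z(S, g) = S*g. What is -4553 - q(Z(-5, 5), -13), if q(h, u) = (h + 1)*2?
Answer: -4487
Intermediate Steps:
Z(S, g) = -9 + S*g
q(h, u) = 2 + 2*h (q(h, u) = (1 + h)*2 = 2 + 2*h)
-4553 - q(Z(-5, 5), -13) = -4553 - (2 + 2*(-9 - 5*5)) = -4553 - (2 + 2*(-9 - 25)) = -4553 - (2 + 2*(-34)) = -4553 - (2 - 68) = -4553 - 1*(-66) = -4553 + 66 = -4487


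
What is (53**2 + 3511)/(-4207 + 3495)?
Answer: -790/89 ≈ -8.8764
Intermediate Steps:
(53**2 + 3511)/(-4207 + 3495) = (2809 + 3511)/(-712) = 6320*(-1/712) = -790/89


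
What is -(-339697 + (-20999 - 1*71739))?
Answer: 432435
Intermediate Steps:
-(-339697 + (-20999 - 1*71739)) = -(-339697 + (-20999 - 71739)) = -(-339697 - 92738) = -1*(-432435) = 432435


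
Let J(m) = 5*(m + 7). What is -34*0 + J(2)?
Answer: 45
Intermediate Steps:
J(m) = 35 + 5*m (J(m) = 5*(7 + m) = 35 + 5*m)
-34*0 + J(2) = -34*0 + (35 + 5*2) = 0 + (35 + 10) = 0 + 45 = 45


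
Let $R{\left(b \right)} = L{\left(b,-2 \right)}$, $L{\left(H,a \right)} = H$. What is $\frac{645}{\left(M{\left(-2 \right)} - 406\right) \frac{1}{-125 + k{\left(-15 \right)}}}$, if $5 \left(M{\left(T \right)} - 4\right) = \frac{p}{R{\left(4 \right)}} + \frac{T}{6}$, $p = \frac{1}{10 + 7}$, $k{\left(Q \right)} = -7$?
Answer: $\frac{17368560}{82021} \approx 211.76$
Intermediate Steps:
$p = \frac{1}{17} \approx 0.058824$
$R{\left(b \right)} = b$
$M{\left(T \right)} = \frac{1361}{340} + \frac{T}{30}$ ($M{\left(T \right)} = 4 + \frac{\frac{1}{17 \cdot 4} + \frac{T}{6}}{5} = 4 + \frac{\frac{1}{17} \cdot \frac{1}{4} + T \frac{1}{6}}{5} = 4 + \frac{\frac{1}{68} + \frac{T}{6}}{5} = 4 + \left(\frac{1}{340} + \frac{T}{30}\right) = \frac{1361}{340} + \frac{T}{30}$)
$\frac{645}{\left(M{\left(-2 \right)} - 406\right) \frac{1}{-125 + k{\left(-15 \right)}}} = \frac{645}{\left(\left(\frac{1361}{340} + \frac{1}{30} \left(-2\right)\right) - 406\right) \frac{1}{-125 - 7}} = \frac{645}{\left(\left(\frac{1361}{340} - \frac{1}{15}\right) - 406\right) \frac{1}{-132}} = \frac{645}{\left(\frac{803}{204} - 406\right) \left(- \frac{1}{132}\right)} = \frac{645}{\left(- \frac{82021}{204}\right) \left(- \frac{1}{132}\right)} = \frac{645}{\frac{82021}{26928}} = 645 \cdot \frac{26928}{82021} = \frac{17368560}{82021}$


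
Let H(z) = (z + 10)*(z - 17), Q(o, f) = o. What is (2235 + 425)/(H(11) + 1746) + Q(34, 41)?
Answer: 2887/81 ≈ 35.642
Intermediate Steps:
H(z) = (-17 + z)*(10 + z) (H(z) = (10 + z)*(-17 + z) = (-17 + z)*(10 + z))
(2235 + 425)/(H(11) + 1746) + Q(34, 41) = (2235 + 425)/((-170 + 11**2 - 7*11) + 1746) + 34 = 2660/((-170 + 121 - 77) + 1746) + 34 = 2660/(-126 + 1746) + 34 = 2660/1620 + 34 = 2660*(1/1620) + 34 = 133/81 + 34 = 2887/81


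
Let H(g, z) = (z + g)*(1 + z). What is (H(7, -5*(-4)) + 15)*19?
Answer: 11058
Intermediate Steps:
H(g, z) = (1 + z)*(g + z) (H(g, z) = (g + z)*(1 + z) = (1 + z)*(g + z))
(H(7, -5*(-4)) + 15)*19 = ((7 - 5*(-4) + (-5*(-4))**2 + 7*(-5*(-4))) + 15)*19 = ((7 + 20 + 20**2 + 7*20) + 15)*19 = ((7 + 20 + 400 + 140) + 15)*19 = (567 + 15)*19 = 582*19 = 11058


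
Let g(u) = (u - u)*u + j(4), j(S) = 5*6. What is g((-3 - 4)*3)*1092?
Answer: 32760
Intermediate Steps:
j(S) = 30
g(u) = 30 (g(u) = (u - u)*u + 30 = 0*u + 30 = 0 + 30 = 30)
g((-3 - 4)*3)*1092 = 30*1092 = 32760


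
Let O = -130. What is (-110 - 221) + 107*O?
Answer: -14241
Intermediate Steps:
(-110 - 221) + 107*O = (-110 - 221) + 107*(-130) = -331 - 13910 = -14241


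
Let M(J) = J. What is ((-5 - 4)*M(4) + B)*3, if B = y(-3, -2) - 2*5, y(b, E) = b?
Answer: -147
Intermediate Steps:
B = -13 (B = -3 - 2*5 = -3 - 10 = -13)
((-5 - 4)*M(4) + B)*3 = ((-5 - 4)*4 - 13)*3 = (-9*4 - 13)*3 = (-36 - 13)*3 = -49*3 = -147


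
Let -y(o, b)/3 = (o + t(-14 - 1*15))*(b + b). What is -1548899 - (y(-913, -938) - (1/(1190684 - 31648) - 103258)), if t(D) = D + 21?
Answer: 4092823853317/1159036 ≈ 3.5312e+6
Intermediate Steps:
t(D) = 21 + D
y(o, b) = -6*b*(-8 + o) (y(o, b) = -3*(o + (21 + (-14 - 1*15)))*(b + b) = -3*(o + (21 + (-14 - 15)))*2*b = -3*(o + (21 - 29))*2*b = -3*(o - 8)*2*b = -3*(-8 + o)*2*b = -6*b*(-8 + o))
-1548899 - (y(-913, -938) - (1/(1190684 - 31648) - 103258)) = -1548899 - (6*(-938)*(8 - 1*(-913)) - (1/(1190684 - 31648) - 103258)) = -1548899 - (6*(-938)*(8 + 913) - (1/1159036 - 103258)) = -1548899 - (6*(-938)*921 - (1/1159036 - 103258)) = -1548899 - (-5183388 - 1*(-119679739287/1159036)) = -1548899 - (-5183388 + 119679739287/1159036) = -1548899 - 1*(-5888053554681/1159036) = -1548899 + 5888053554681/1159036 = 4092823853317/1159036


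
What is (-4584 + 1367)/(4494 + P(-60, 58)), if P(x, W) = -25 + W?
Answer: -3217/4527 ≈ -0.71062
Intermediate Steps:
(-4584 + 1367)/(4494 + P(-60, 58)) = (-4584 + 1367)/(4494 + (-25 + 58)) = -3217/(4494 + 33) = -3217/4527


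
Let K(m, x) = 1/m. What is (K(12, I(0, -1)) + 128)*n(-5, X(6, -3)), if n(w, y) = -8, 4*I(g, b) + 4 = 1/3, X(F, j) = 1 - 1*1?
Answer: -3074/3 ≈ -1024.7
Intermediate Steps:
X(F, j) = 0 (X(F, j) = 1 - 1 = 0)
I(g, b) = -11/12 (I(g, b) = -1 + (¼)/3 = -1 + (¼)*(⅓) = -1 + 1/12 = -11/12)
(K(12, I(0, -1)) + 128)*n(-5, X(6, -3)) = (1/12 + 128)*(-8) = (1537/12)*(-8) = -3074/3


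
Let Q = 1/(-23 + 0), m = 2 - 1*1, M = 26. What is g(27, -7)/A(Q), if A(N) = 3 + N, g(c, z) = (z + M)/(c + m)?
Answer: 437/1904 ≈ 0.22952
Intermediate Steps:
m = 1 (m = 2 - 1 = 1)
g(c, z) = (26 + z)/(1 + c) (g(c, z) = (z + 26)/(c + 1) = (26 + z)/(1 + c))
Q = -1/23 (Q = 1/(-23) = -1/23 ≈ -0.043478)
g(27, -7)/A(Q) = ((26 - 7)/(1 + 27))/(3 - 1/23) = (19/28)/(68/23) = ((1/28)*19)*(23/68) = (19/28)*(23/68) = 437/1904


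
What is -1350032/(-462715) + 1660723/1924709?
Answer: 3366860183633/890591724935 ≈ 3.7805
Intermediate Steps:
-1350032/(-462715) + 1660723/1924709 = -1350032*(-1/462715) + 1660723*(1/1924709) = 1350032/462715 + 1660723/1924709 = 3366860183633/890591724935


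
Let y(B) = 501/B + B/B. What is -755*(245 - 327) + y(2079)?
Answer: 42904490/693 ≈ 61911.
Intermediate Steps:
y(B) = 1 + 501/B (y(B) = 501/B + 1 = 1 + 501/B)
-755*(245 - 327) + y(2079) = -755*(245 - 327) + (501 + 2079)/2079 = -755*(-82) + (1/2079)*2580 = 61910 + 860/693 = 42904490/693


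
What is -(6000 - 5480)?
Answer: -520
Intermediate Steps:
-(6000 - 5480) = -1*520 = -520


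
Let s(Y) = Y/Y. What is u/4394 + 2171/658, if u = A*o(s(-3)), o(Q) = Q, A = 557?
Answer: 2476470/722813 ≈ 3.4262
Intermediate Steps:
s(Y) = 1
u = 557 (u = 557*1 = 557)
u/4394 + 2171/658 = 557/4394 + 2171/658 = 2476470/722813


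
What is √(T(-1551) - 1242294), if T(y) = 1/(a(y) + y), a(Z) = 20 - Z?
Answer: I*√124229395/10 ≈ 1114.6*I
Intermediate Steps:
T(y) = 1/20 (T(y) = 1/((20 - y) + y) = 1/20)
√(T(-1551) - 1242294) = √(1/20 - 1242294) = √(-24845879/20) = I*√124229395/10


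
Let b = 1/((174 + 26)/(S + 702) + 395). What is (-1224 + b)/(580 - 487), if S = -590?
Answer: -6799306/516615 ≈ -13.161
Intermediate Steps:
b = 14/5555 (b = 1/((174 + 26)/(-590 + 702) + 395) = 1/(200/112 + 395) = 1/(200*(1/112) + 395) = 1/(25/14 + 395) = 1/(5555/14) = 14/5555 ≈ 0.0025203)
(-1224 + b)/(580 - 487) = (-1224 + 14/5555)/(580 - 487) = -6799306/5555/93 = -6799306/5555*1/93 = -6799306/516615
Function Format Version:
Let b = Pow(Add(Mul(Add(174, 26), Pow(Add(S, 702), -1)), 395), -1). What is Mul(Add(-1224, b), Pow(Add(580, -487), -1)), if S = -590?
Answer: Rational(-6799306, 516615) ≈ -13.161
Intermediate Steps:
b = Rational(14, 5555) (b = Pow(Add(Mul(Add(174, 26), Pow(Add(-590, 702), -1)), 395), -1) = Pow(Add(Mul(200, Pow(112, -1)), 395), -1) = Pow(Add(Mul(200, Rational(1, 112)), 395), -1) = Pow(Add(Rational(25, 14), 395), -1) = Pow(Rational(5555, 14), -1) = Rational(14, 5555) ≈ 0.0025203)
Mul(Add(-1224, b), Pow(Add(580, -487), -1)) = Mul(Add(-1224, Rational(14, 5555)), Pow(Add(580, -487), -1)) = Mul(Rational(-6799306, 5555), Pow(93, -1)) = Mul(Rational(-6799306, 5555), Rational(1, 93)) = Rational(-6799306, 516615)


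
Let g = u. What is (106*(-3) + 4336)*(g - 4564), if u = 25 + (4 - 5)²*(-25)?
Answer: -18338152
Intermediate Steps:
u = 0 (u = 25 + (-1)²*(-25) = 25 + 1*(-25) = 25 - 25 = 0)
g = 0
(106*(-3) + 4336)*(g - 4564) = (106*(-3) + 4336)*(0 - 4564) = (-318 + 4336)*(-4564) = 4018*(-4564) = -18338152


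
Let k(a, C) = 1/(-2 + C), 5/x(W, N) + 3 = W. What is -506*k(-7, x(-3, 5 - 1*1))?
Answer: 3036/17 ≈ 178.59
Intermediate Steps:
x(W, N) = 5/(-3 + W)
-506*k(-7, x(-3, 5 - 1*1)) = -506/(-2 + 5/(-3 - 3)) = -506/(-2 + 5/(-6)) = -506/(-2 + 5*(-⅙)) = -506/(-2 - ⅚) = -506/(-17/6) = -506*(-6/17) = 3036/17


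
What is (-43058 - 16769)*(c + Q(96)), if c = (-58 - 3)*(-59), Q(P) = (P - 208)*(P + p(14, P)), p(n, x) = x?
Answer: 1071202435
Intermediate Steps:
Q(P) = 2*P*(-208 + P) (Q(P) = (P - 208)*(P + P) = (-208 + P)*(2*P) = 2*P*(-208 + P))
c = 3599 (c = -61*(-59) = 3599)
(-43058 - 16769)*(c + Q(96)) = (-43058 - 16769)*(3599 + 2*96*(-208 + 96)) = -59827*(3599 + 2*96*(-112)) = -59827*(3599 - 21504) = -59827*(-17905) = 1071202435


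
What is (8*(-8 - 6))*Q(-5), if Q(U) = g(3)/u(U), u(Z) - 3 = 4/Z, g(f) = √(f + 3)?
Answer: -560*√6/11 ≈ -124.70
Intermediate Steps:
g(f) = √(3 + f)
u(Z) = 3 + 4/Z
Q(U) = √6/(3 + 4/U) (Q(U) = √(3 + 3)/(3 + 4/U) = √6/(3 + 4/U))
(8*(-8 - 6))*Q(-5) = (8*(-8 - 6))*(-5*√6/(4 + 3*(-5))) = (8*(-14))*(-5*√6/(4 - 15)) = -(-560)*√6/(-11) = -(-560)*√6*(-1)/11 = -560*√6/11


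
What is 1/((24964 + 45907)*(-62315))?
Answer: -1/4416326365 ≈ -2.2643e-10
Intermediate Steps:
1/((24964 + 45907)*(-62315)) = -1/62315/70871 = (1/70871)*(-1/62315) = -1/4416326365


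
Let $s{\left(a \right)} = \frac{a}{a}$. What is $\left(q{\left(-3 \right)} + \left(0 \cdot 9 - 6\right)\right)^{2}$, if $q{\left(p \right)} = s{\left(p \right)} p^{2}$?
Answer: $9$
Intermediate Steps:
$s{\left(a \right)} = 1$
$q{\left(p \right)} = p^{2}$ ($q{\left(p \right)} = 1 p^{2} = p^{2}$)
$\left(q{\left(-3 \right)} + \left(0 \cdot 9 - 6\right)\right)^{2} = \left(\left(-3\right)^{2} + \left(0 \cdot 9 - 6\right)\right)^{2} = \left(9 + \left(0 - 6\right)\right)^{2} = \left(9 - 6\right)^{2} = 3^{2} = 9$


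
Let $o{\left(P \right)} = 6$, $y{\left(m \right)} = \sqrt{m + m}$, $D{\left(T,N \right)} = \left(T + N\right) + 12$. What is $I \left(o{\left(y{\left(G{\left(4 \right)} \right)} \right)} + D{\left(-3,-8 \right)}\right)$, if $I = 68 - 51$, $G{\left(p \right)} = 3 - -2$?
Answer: $119$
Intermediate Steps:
$D{\left(T,N \right)} = 12 + N + T$ ($D{\left(T,N \right)} = \left(N + T\right) + 12 = 12 + N + T$)
$G{\left(p \right)} = 5$ ($G{\left(p \right)} = 3 + 2 = 5$)
$y{\left(m \right)} = \sqrt{2} \sqrt{m}$ ($y{\left(m \right)} = \sqrt{2 m} = \sqrt{2} \sqrt{m}$)
$I = 17$
$I \left(o{\left(y{\left(G{\left(4 \right)} \right)} \right)} + D{\left(-3,-8 \right)}\right) = 17 \left(6 - -1\right) = 17 \left(6 + 1\right) = 17 \cdot 7 = 119$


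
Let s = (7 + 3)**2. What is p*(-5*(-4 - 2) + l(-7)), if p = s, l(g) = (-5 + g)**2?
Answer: 17400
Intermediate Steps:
s = 100 (s = 10**2 = 100)
p = 100
p*(-5*(-4 - 2) + l(-7)) = 100*(-5*(-4 - 2) + (-5 - 7)**2) = 100*(-5*(-6) + (-12)**2) = 100*(30 + 144) = 100*174 = 17400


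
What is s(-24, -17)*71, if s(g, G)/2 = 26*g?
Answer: -88608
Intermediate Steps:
s(g, G) = 52*g (s(g, G) = 2*(26*g) = 52*g)
s(-24, -17)*71 = (52*(-24))*71 = -1248*71 = -88608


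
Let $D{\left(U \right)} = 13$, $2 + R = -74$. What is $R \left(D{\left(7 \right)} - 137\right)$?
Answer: $9424$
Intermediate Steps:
$R = -76$ ($R = -2 - 74 = -76$)
$R \left(D{\left(7 \right)} - 137\right) = - 76 \left(13 - 137\right) = \left(-76\right) \left(-124\right) = 9424$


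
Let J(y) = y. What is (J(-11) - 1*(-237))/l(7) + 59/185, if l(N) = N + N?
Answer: 21318/1295 ≈ 16.462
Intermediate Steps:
l(N) = 2*N
(J(-11) - 1*(-237))/l(7) + 59/185 = (-11 - 1*(-237))/((2*7)) + 59/185 = (-11 + 237)/14 + 59*(1/185) = 226*(1/14) + 59/185 = 113/7 + 59/185 = 21318/1295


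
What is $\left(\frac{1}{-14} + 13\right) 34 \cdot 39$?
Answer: $\frac{120003}{7} \approx 17143.0$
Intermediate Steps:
$\left(\frac{1}{-14} + 13\right) 34 \cdot 39 = \left(- \frac{1}{14} + 13\right) 34 \cdot 39 = \frac{181}{14} \cdot 34 \cdot 39 = \frac{3077}{7} \cdot 39 = \frac{120003}{7}$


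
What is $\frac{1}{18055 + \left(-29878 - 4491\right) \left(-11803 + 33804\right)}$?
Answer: $- \frac{1}{756134314} \approx -1.3225 \cdot 10^{-9}$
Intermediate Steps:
$\frac{1}{18055 + \left(-29878 - 4491\right) \left(-11803 + 33804\right)} = \frac{1}{18055 - 756152369} = \frac{1}{-756134314} = - \frac{1}{756134314}$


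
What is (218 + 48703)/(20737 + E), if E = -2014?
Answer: 16307/6241 ≈ 2.6129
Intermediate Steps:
(218 + 48703)/(20737 + E) = (218 + 48703)/(20737 - 2014) = 48921/18723 = 48921*(1/18723) = 16307/6241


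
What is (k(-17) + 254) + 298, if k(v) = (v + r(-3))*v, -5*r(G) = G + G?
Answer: 4103/5 ≈ 820.60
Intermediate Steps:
r(G) = -2*G/5 (r(G) = -(G + G)/5 = -2*G/5)
k(v) = v*(6/5 + v) (k(v) = (v - ⅖*(-3))*v = (v + 6/5)*v = (6/5 + v)*v = v*(6/5 + v))
(k(-17) + 254) + 298 = ((⅕)*(-17)*(6 + 5*(-17)) + 254) + 298 = ((⅕)*(-17)*(6 - 85) + 254) + 298 = ((⅕)*(-17)*(-79) + 254) + 298 = (1343/5 + 254) + 298 = 2613/5 + 298 = 4103/5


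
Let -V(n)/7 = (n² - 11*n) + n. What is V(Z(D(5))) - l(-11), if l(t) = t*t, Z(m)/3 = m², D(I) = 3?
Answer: -3334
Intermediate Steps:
Z(m) = 3*m²
l(t) = t²
V(n) = -7*n² + 70*n (V(n) = -7*((n² - 11*n) + n) = -7*(n² - 10*n) = -7*n² + 70*n)
V(Z(D(5))) - l(-11) = 7*(3*3²)*(10 - 3*3²) - 1*(-11)² = 7*(3*9)*(10 - 3*9) - 1*121 = 7*27*(10 - 1*27) - 121 = 7*27*(10 - 27) - 121 = 7*27*(-17) - 121 = -3213 - 121 = -3334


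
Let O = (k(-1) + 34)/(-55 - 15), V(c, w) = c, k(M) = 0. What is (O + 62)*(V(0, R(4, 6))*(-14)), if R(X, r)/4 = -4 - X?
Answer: 0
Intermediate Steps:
R(X, r) = -16 - 4*X (R(X, r) = 4*(-4 - X) = -16 - 4*X)
O = -17/35 (O = (0 + 34)/(-55 - 15) = 34/(-70) = 34*(-1/70) = -17/35 ≈ -0.48571)
(O + 62)*(V(0, R(4, 6))*(-14)) = (-17/35 + 62)*(0*(-14)) = (2153/35)*0 = 0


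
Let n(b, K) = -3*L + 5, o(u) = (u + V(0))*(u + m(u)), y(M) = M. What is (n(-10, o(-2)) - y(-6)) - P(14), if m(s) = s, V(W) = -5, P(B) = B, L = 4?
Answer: -15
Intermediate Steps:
o(u) = 2*u*(-5 + u) (o(u) = (u - 5)*(u + u) = (-5 + u)*(2*u) = 2*u*(-5 + u))
n(b, K) = -7 (n(b, K) = -3*4 + 5 = -12 + 5 = -7)
(n(-10, o(-2)) - y(-6)) - P(14) = (-7 - 1*(-6)) - 1*14 = (-7 + 6) - 14 = -1 - 14 = -15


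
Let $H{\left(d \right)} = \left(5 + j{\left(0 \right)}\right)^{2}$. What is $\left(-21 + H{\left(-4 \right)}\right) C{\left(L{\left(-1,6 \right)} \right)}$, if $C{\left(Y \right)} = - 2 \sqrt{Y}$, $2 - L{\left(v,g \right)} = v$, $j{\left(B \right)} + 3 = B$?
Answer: $34 \sqrt{3} \approx 58.89$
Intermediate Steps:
$j{\left(B \right)} = -3 + B$
$L{\left(v,g \right)} = 2 - v$
$H{\left(d \right)} = 4$ ($H{\left(d \right)} = \left(5 + \left(-3 + 0\right)\right)^{2} = \left(5 - 3\right)^{2} = 2^{2} = 4$)
$\left(-21 + H{\left(-4 \right)}\right) C{\left(L{\left(-1,6 \right)} \right)} = \left(-21 + 4\right) \left(- 2 \sqrt{2 - -1}\right) = - 17 \left(- 2 \sqrt{2 + 1}\right) = - 17 \left(- 2 \sqrt{3}\right) = 34 \sqrt{3}$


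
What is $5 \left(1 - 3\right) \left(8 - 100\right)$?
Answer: $920$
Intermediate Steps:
$5 \left(1 - 3\right) \left(8 - 100\right) = 5 \left(-2\right) \left(8 - 100\right) = \left(-10\right) \left(-92\right) = 920$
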